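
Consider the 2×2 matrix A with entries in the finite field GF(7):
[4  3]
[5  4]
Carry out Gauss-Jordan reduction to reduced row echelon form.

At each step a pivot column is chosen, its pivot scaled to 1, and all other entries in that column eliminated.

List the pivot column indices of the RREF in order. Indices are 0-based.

pivot(0,0)=4: scale R0 → (1, 6)
  clear (1,0): R1 −= (5)R0 → (0, 2)
pivot(1,1)=2: scale R1 → (0, 1)
  clear (0,1): R0 −= (6)R1 → (1, 0)

pivot columns: 0, 1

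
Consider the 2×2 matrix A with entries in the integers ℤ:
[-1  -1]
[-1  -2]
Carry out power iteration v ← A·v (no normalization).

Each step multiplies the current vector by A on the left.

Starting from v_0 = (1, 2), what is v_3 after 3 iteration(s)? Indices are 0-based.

v_3 = (-21, -34)

v_0 = (1, 2).
v_1 = A·v_0 = (-3, -5).
v_2 = A·v_1 = (8, 13).
v_3 = A·v_2 = (-21, -34).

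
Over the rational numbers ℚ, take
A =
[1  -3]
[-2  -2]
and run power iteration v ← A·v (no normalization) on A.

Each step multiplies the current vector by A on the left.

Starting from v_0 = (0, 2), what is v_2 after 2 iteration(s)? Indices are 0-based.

v_0 = (0, 2).
v_1 = A·v_0 = (-6, -4).
v_2 = A·v_1 = (6, 20).

v_2 = (6, 20)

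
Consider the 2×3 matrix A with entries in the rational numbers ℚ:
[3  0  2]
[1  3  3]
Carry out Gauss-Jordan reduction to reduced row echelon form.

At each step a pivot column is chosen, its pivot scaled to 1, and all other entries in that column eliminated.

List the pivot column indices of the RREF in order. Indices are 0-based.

pivot(0,0)=3: scale R0 → (1, 0, 2/3)
  clear (1,0): R1 −= (1)R0 → (0, 3, 7/3)
pivot(1,1)=3: scale R1 → (0, 1, 7/9)

pivot columns: 0, 1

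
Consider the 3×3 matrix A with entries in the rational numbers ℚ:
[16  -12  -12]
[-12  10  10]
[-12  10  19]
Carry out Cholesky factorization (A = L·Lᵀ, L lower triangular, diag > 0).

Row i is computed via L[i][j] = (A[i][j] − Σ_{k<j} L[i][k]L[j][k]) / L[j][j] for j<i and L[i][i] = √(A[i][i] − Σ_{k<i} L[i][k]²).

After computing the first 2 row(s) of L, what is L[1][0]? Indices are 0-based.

L[1][0] = -3

Step 1: L[0][0] = √(16) = 4.
  L[1][0] = (-12) / L[0][0] = -3.
Step 2: L[1][1] = √(1) = 1.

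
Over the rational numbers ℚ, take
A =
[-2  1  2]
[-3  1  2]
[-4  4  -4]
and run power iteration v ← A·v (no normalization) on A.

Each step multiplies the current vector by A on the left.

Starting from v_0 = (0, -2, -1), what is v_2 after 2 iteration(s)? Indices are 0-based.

v_2 = (-4, 0, 16)

v_0 = (0, -2, -1).
v_1 = A·v_0 = (-4, -4, -4).
v_2 = A·v_1 = (-4, 0, 16).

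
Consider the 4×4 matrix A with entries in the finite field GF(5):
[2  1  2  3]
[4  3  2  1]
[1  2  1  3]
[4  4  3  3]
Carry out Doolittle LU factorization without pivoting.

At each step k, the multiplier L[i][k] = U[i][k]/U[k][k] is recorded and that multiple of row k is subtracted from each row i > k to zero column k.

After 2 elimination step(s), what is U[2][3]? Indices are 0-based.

Step 1: pivot at (0,0) is 2.
  row1 ← row1 − (2)·row0  ⇒  L[1][0]=2, U row1=(0, 1, 3, 0)
  row2 ← row2 − (3)·row0  ⇒  L[2][0]=3, U row2=(0, 4, 0, 4)
  row3 ← row3 − (2)·row0  ⇒  L[3][0]=2, U row3=(0, 2, 4, 2)
Step 2: pivot at (1,1) is 1.
  row2 ← row2 − (4)·row1  ⇒  L[2][1]=4, U row2=(0, 0, 3, 4)
  row3 ← row3 − (2)·row1  ⇒  L[3][1]=2, U row3=(0, 0, 3, 2)

U[2][3] = 4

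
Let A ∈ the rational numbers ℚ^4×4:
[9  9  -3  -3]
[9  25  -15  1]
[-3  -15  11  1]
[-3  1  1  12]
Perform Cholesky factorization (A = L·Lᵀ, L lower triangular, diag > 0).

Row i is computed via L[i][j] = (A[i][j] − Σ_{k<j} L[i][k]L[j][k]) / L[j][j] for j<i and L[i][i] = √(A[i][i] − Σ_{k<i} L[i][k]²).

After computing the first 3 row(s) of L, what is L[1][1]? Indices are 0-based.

Step 1: L[0][0] = √(9) = 3.
  L[1][0] = (9) / L[0][0] = 3.
Step 2: L[1][1] = √(16) = 4.
  L[2][0] = (-3) / L[0][0] = -1.
  L[2][1] = (-12) / L[1][1] = -3.
Step 3: L[2][2] = √(1) = 1.

L[1][1] = 4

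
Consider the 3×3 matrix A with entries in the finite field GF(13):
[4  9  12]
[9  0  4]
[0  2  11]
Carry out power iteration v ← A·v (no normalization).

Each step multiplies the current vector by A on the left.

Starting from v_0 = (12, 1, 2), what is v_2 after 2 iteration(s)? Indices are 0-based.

v_0 = (12, 1, 2).
v_1 = A·v_0 = (3, 12, 11).
v_2 = A·v_1 = (5, 6, 2).

v_2 = (5, 6, 2)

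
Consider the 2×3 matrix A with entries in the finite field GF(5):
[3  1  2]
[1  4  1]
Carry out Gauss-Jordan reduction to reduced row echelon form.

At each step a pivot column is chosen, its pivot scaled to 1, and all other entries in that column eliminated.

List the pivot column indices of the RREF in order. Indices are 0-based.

step 1: normalize row 0 (÷3) = (1, 2, 4)
  row 1: subtract 1×row0 = (0, 2, 2)
step 2: normalize row 1 (÷2) = (0, 1, 1)
  row 0: subtract 2×row1 = (1, 0, 2)

pivot columns: 0, 1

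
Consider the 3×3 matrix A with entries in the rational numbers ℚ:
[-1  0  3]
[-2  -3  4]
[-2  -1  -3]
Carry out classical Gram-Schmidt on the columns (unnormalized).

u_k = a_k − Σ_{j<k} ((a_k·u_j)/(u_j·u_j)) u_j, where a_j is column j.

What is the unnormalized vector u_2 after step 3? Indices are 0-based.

u_2 = (50/13, 25/26, -75/26)

Step 1: u_0 = a_0 = (-1, -2, -2).
Step 2: u_1 = a_1 − (8/9)·u_0 = (8/9, -11/9, 7/9).
Step 3: u_2 = a_2 − (-5/9)·u_0 − (-41/26)·u_1 = (50/13, 25/26, -75/26).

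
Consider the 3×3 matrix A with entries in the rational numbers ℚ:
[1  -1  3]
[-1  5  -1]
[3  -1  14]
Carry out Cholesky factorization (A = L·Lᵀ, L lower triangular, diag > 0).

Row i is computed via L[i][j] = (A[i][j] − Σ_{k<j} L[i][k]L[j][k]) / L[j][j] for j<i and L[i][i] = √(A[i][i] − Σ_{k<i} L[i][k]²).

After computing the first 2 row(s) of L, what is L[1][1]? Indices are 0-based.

Step 1: L[0][0] = √(1) = 1.
  L[1][0] = (-1) / L[0][0] = -1.
Step 2: L[1][1] = √(4) = 2.

L[1][1] = 2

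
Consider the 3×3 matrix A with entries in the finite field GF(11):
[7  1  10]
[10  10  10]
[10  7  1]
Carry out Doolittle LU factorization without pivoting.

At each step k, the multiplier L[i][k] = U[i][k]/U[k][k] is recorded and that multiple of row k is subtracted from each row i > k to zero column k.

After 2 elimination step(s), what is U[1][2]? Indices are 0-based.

U[1][2] = 2

Step 1: pivot at (0,0) is 7.
  row1 ← row1 − (3)·row0  ⇒  L[1][0]=3, U row1=(0, 7, 2)
  row2 ← row2 − (3)·row0  ⇒  L[2][0]=3, U row2=(0, 4, 4)
Step 2: pivot at (1,1) is 7.
  row2 ← row2 − (10)·row1  ⇒  L[2][1]=10, U row2=(0, 0, 6)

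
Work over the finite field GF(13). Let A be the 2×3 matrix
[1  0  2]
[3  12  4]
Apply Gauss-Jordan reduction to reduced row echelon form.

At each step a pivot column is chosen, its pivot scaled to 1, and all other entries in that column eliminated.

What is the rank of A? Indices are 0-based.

pivot(0,0)=1: scale R0 → (1, 0, 2)
  clear (1,0): R1 −= (3)R0 → (0, 12, 11)
pivot(1,1)=12: scale R1 → (0, 1, 2)

rank = 2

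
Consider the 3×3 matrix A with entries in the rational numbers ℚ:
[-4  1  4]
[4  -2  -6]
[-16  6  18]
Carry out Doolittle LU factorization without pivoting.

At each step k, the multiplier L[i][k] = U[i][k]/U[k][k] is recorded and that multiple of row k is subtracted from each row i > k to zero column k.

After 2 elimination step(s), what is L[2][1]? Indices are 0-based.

Step 1: pivot at (0,0) is -4.
  row1 ← row1 − (-1)·row0  ⇒  L[1][0]=-1, U row1=(0, -1, -2)
  row2 ← row2 − (4)·row0  ⇒  L[2][0]=4, U row2=(0, 2, 2)
Step 2: pivot at (1,1) is -1.
  row2 ← row2 − (-2)·row1  ⇒  L[2][1]=-2, U row2=(0, 0, -2)

L[2][1] = -2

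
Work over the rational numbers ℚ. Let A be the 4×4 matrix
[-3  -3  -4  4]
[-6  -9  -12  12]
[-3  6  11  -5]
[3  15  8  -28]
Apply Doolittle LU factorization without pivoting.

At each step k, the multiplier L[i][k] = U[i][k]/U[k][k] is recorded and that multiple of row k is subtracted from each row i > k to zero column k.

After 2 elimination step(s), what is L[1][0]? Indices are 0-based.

k=0: U[0][0]=-3
  eliminate (1,0): mult=2, new row 1: (0, -3, -4, 4); set L[1][0]=2
  eliminate (2,0): mult=1, new row 2: (0, 9, 15, -9); set L[2][0]=1
  eliminate (3,0): mult=-1, new row 3: (0, 12, 4, -24); set L[3][0]=-1
k=1: U[1][1]=-3
  eliminate (2,1): mult=-3, new row 2: (0, 0, 3, 3); set L[2][1]=-3
  eliminate (3,1): mult=-4, new row 3: (0, 0, -12, -8); set L[3][1]=-4

L[1][0] = 2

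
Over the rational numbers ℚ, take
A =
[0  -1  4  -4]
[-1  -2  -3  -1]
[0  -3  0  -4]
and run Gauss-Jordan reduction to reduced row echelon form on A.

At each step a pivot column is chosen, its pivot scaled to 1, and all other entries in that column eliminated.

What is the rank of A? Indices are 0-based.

rank = 3

pivot(0,0): swap R0↔R1
pivot(0,0)=-1: scale R0 → (1, 2, 3, 1)
pivot(1,1)=-1: scale R1 → (0, 1, -4, 4)
  clear (0,1): R0 −= (2)R1 → (1, 0, 11, -7)
  clear (2,1): R2 −= (-3)R1 → (0, 0, -12, 8)
pivot(2,2)=-12: scale R2 → (0, 0, 1, -2/3)
  clear (0,2): R0 −= (11)R2 → (1, 0, 0, 1/3)
  clear (1,2): R1 −= (-4)R2 → (0, 1, 0, 4/3)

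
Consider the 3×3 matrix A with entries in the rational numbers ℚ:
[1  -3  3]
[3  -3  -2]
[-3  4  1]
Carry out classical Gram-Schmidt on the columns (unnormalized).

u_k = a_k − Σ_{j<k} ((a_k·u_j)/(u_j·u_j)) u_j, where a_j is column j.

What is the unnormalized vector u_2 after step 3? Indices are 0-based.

Step 1: u_0 = a_0 = (1, 3, -3).
Step 2: u_1 = a_1 − (-24/19)·u_0 = (-33/19, 15/19, 4/19).
Step 3: u_2 = a_2 − (-6/19)·u_0 − (-25/14)·u_1 = (3/14, 5/14, 3/7).

u_2 = (3/14, 5/14, 3/7)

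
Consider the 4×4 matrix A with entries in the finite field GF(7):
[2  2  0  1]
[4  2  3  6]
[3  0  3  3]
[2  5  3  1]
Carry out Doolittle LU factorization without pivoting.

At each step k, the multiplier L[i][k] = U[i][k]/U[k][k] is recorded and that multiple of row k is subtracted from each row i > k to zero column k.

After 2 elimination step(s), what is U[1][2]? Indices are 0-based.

k=0: U[0][0]=2
  eliminate (1,0): mult=2, new row 1: (0, 5, 3, 4); set L[1][0]=2
  eliminate (2,0): mult=5, new row 2: (0, 4, 3, 5); set L[2][0]=5
  eliminate (3,0): mult=1, new row 3: (0, 3, 3, 0); set L[3][0]=1
k=1: U[1][1]=5
  eliminate (2,1): mult=5, new row 2: (0, 0, 2, 6); set L[2][1]=5
  eliminate (3,1): mult=2, new row 3: (0, 0, 4, 6); set L[3][1]=2

U[1][2] = 3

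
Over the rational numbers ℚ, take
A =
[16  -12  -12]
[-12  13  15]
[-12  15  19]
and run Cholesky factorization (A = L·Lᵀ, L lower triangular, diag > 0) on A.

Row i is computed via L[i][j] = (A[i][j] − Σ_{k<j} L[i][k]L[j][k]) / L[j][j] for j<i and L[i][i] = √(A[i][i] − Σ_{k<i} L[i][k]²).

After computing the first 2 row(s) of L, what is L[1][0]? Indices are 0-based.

L[1][0] = -3

Step 1: L[0][0] = √(16) = 4.
  L[1][0] = (-12) / L[0][0] = -3.
Step 2: L[1][1] = √(4) = 2.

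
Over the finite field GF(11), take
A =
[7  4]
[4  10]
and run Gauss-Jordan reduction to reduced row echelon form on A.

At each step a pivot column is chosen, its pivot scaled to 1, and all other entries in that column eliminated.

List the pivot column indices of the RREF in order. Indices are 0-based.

pivot columns: 0, 1

[1] R0 /= 7  ⇒  (1, 10)
     R1 -= 4·R0  ⇒  (0, 3)
[2] R1 /= 3  ⇒  (0, 1)
     R0 -= 10·R1  ⇒  (1, 0)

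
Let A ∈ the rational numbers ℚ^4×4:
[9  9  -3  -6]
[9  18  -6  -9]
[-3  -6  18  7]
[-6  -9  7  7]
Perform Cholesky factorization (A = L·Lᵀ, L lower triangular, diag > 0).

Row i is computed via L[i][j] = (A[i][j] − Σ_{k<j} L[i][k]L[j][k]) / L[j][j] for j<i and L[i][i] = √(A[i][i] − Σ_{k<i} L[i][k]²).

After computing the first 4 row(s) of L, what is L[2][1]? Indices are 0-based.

L[2][1] = -1

Step 1: L[0][0] = √(9) = 3.
  L[1][0] = (9) / L[0][0] = 3.
Step 2: L[1][1] = √(9) = 3.
  L[2][0] = (-3) / L[0][0] = -1.
  L[2][1] = (-3) / L[1][1] = -1.
Step 3: L[2][2] = √(16) = 4.
  L[3][0] = (-6) / L[0][0] = -2.
  L[3][1] = (-3) / L[1][1] = -1.
  L[3][2] = (4) / L[2][2] = 1.
Step 4: L[3][3] = √(1) = 1.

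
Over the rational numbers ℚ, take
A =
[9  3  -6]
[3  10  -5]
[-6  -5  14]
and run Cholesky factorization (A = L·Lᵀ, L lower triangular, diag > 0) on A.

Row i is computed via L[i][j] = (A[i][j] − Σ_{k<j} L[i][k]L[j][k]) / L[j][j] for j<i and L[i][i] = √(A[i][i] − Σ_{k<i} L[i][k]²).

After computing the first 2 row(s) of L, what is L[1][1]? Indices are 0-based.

L[1][1] = 3

Step 1: L[0][0] = √(9) = 3.
  L[1][0] = (3) / L[0][0] = 1.
Step 2: L[1][1] = √(9) = 3.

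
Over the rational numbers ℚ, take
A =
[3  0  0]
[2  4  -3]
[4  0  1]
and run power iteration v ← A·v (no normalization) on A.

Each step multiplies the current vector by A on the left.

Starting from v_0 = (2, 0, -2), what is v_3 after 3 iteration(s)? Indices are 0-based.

v_3 = (54, 82, 102)

v_0 = (2, 0, -2).
v_1 = A·v_0 = (6, 10, 6).
v_2 = A·v_1 = (18, 34, 30).
v_3 = A·v_2 = (54, 82, 102).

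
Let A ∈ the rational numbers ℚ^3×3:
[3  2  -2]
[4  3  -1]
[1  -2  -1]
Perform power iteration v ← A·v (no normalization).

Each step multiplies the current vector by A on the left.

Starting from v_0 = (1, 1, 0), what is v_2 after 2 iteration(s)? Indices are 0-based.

v_0 = (1, 1, 0).
v_1 = A·v_0 = (5, 7, -1).
v_2 = A·v_1 = (31, 42, -8).

v_2 = (31, 42, -8)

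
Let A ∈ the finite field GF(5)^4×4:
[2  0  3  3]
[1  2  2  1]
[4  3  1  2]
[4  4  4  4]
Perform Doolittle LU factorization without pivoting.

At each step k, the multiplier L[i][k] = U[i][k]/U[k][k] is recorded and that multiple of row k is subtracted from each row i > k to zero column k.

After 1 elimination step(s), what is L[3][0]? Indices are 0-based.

L[3][0] = 2

[col 0] pivot 2
  R1 -= 3*R0 → (0, 2, 3, 2)  (L[1][0] := 3)
  R2 -= 2*R0 → (0, 3, 0, 1)  (L[2][0] := 2)
  R3 -= 2*R0 → (0, 4, 3, 3)  (L[3][0] := 2)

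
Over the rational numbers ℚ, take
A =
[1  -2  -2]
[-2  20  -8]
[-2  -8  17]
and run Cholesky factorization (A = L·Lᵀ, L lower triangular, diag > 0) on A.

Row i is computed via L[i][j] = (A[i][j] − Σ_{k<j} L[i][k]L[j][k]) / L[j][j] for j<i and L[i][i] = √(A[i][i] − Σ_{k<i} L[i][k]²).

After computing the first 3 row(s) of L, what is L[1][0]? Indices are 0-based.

Step 1: L[0][0] = √(1) = 1.
  L[1][0] = (-2) / L[0][0] = -2.
Step 2: L[1][1] = √(16) = 4.
  L[2][0] = (-2) / L[0][0] = -2.
  L[2][1] = (-12) / L[1][1] = -3.
Step 3: L[2][2] = √(4) = 2.

L[1][0] = -2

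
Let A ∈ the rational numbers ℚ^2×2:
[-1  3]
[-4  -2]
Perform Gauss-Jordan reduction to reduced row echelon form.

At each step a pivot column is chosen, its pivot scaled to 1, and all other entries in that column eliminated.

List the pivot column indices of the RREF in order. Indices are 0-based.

[1] R0 /= -1  ⇒  (1, -3)
     R1 -= -4·R0  ⇒  (0, -14)
[2] R1 /= -14  ⇒  (0, 1)
     R0 -= -3·R1  ⇒  (1, 0)

pivot columns: 0, 1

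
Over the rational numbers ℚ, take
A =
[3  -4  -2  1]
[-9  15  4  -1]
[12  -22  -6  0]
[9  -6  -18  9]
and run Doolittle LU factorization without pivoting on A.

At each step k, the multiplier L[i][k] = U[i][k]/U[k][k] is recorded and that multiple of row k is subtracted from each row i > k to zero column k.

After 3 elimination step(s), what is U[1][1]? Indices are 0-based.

U[1][1] = 3

k=0: U[0][0]=3
  eliminate (1,0): mult=-3, new row 1: (0, 3, -2, 2); set L[1][0]=-3
  eliminate (2,0): mult=4, new row 2: (0, -6, 2, -4); set L[2][0]=4
  eliminate (3,0): mult=3, new row 3: (0, 6, -12, 6); set L[3][0]=3
k=1: U[1][1]=3
  eliminate (2,1): mult=-2, new row 2: (0, 0, -2, 0); set L[2][1]=-2
  eliminate (3,1): mult=2, new row 3: (0, 0, -8, 2); set L[3][1]=2
k=2: U[2][2]=-2
  eliminate (3,2): mult=4, new row 3: (0, 0, 0, 2); set L[3][2]=4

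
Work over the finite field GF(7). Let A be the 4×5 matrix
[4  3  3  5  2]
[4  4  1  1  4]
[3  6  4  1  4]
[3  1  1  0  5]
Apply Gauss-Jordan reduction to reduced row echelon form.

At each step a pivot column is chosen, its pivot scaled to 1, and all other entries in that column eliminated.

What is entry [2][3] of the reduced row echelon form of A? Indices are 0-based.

step 1: normalize row 0 (÷4) = (1, 6, 6, 3, 4)
  row 1: subtract 4×row0 = (0, 1, 5, 3, 2)
  row 2: subtract 3×row0 = (0, 2, 0, 6, 6)
  row 3: subtract 3×row0 = (0, 4, 4, 5, 0)
step 2: normalize row 1 (÷1) = (0, 1, 5, 3, 2)
  row 0: subtract 6×row1 = (1, 0, 4, 6, 6)
  row 2: subtract 2×row1 = (0, 0, 4, 0, 2)
  row 3: subtract 4×row1 = (0, 0, 5, 0, 6)
step 3: normalize row 2 (÷4) = (0, 0, 1, 0, 4)
  row 0: subtract 4×row2 = (1, 0, 0, 6, 4)
  row 1: subtract 5×row2 = (0, 1, 0, 3, 3)
  row 3: subtract 5×row2 = (0, 0, 0, 0, 0)
skip col 3 (zero from row 3)
skip col 4 (zero from row 3)

M[2][3] = 0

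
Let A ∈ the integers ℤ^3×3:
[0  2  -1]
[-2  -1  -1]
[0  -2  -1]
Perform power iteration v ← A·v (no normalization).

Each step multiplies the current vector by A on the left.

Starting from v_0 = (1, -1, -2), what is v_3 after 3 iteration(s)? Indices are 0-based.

v_0 = (1, -1, -2).
v_1 = A·v_0 = (0, 1, 4).
v_2 = A·v_1 = (-2, -5, -6).
v_3 = A·v_2 = (-4, 15, 16).

v_3 = (-4, 15, 16)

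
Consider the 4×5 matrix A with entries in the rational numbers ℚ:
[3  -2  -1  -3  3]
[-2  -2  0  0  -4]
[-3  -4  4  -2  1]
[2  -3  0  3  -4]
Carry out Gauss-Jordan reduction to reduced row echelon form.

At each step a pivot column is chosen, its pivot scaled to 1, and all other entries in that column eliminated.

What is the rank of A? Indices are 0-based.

rank = 4

step 1: normalize row 0 (÷3) = (1, -2/3, -1/3, -1, 1)
  row 1: subtract -2×row0 = (0, -10/3, -2/3, -2, -2)
  row 2: subtract -3×row0 = (0, -6, 3, -5, 4)
  row 3: subtract 2×row0 = (0, -5/3, 2/3, 5, -6)
step 2: normalize row 1 (÷-10/3) = (0, 1, 1/5, 3/5, 3/5)
  row 0: subtract -2/3×row1 = (1, 0, -1/5, -3/5, 7/5)
  row 2: subtract -6×row1 = (0, 0, 21/5, -7/5, 38/5)
  row 3: subtract -5/3×row1 = (0, 0, 1, 6, -5)
step 3: normalize row 2 (÷21/5) = (0, 0, 1, -1/3, 38/21)
  row 0: subtract -1/5×row2 = (1, 0, 0, -2/3, 37/21)
  row 1: subtract 1/5×row2 = (0, 1, 0, 2/3, 5/21)
  row 3: subtract 1×row2 = (0, 0, 0, 19/3, -143/21)
step 4: normalize row 3 (÷19/3) = (0, 0, 0, 1, -143/133)
  row 0: subtract -2/3×row3 = (1, 0, 0, 0, 139/133)
  row 1: subtract 2/3×row3 = (0, 1, 0, 0, 127/133)
  row 2: subtract -1/3×row3 = (0, 0, 1, 0, 193/133)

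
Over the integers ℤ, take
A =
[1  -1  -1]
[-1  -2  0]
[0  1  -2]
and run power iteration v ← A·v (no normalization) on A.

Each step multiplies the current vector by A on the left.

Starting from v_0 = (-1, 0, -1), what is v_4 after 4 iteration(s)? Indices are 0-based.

v_4 = (-9, -16, -1)

v_0 = (-1, 0, -1).
v_1 = A·v_0 = (0, 1, 2).
v_2 = A·v_1 = (-3, -2, -3).
v_3 = A·v_2 = (2, 7, 4).
v_4 = A·v_3 = (-9, -16, -1).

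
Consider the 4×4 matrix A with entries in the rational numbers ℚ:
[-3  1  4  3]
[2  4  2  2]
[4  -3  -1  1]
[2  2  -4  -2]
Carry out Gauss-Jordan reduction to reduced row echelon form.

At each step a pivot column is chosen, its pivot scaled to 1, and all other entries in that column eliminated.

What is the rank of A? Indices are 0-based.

rank = 4

step 1: normalize row 0 (÷-3) = (1, -1/3, -4/3, -1)
  row 1: subtract 2×row0 = (0, 14/3, 14/3, 4)
  row 2: subtract 4×row0 = (0, -5/3, 13/3, 5)
  row 3: subtract 2×row0 = (0, 8/3, -4/3, 0)
step 2: normalize row 1 (÷14/3) = (0, 1, 1, 6/7)
  row 0: subtract -1/3×row1 = (1, 0, -1, -5/7)
  row 2: subtract -5/3×row1 = (0, 0, 6, 45/7)
  row 3: subtract 8/3×row1 = (0, 0, -4, -16/7)
step 3: normalize row 2 (÷6) = (0, 0, 1, 15/14)
  row 0: subtract -1×row2 = (1, 0, 0, 5/14)
  row 1: subtract 1×row2 = (0, 1, 0, -3/14)
  row 3: subtract -4×row2 = (0, 0, 0, 2)
step 4: normalize row 3 (÷2) = (0, 0, 0, 1)
  row 0: subtract 5/14×row3 = (1, 0, 0, 0)
  row 1: subtract -3/14×row3 = (0, 1, 0, 0)
  row 2: subtract 15/14×row3 = (0, 0, 1, 0)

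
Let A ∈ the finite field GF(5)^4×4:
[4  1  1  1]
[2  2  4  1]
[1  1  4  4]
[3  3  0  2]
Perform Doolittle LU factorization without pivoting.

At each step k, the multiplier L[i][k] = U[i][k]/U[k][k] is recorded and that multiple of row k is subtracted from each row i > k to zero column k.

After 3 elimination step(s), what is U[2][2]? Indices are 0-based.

U[2][2] = 2

Step 1: pivot at (0,0) is 4.
  row1 ← row1 − (3)·row0  ⇒  L[1][0]=3, U row1=(0, 4, 1, 3)
  row2 ← row2 − (4)·row0  ⇒  L[2][0]=4, U row2=(0, 2, 0, 0)
  row3 ← row3 − (2)·row0  ⇒  L[3][0]=2, U row3=(0, 1, 3, 0)
Step 2: pivot at (1,1) is 4.
  row2 ← row2 − (3)·row1  ⇒  L[2][1]=3, U row2=(0, 0, 2, 1)
  row3 ← row3 − (4)·row1  ⇒  L[3][1]=4, U row3=(0, 0, 4, 3)
Step 3: pivot at (2,2) is 2.
  row3 ← row3 − (2)·row2  ⇒  L[3][2]=2, U row3=(0, 0, 0, 1)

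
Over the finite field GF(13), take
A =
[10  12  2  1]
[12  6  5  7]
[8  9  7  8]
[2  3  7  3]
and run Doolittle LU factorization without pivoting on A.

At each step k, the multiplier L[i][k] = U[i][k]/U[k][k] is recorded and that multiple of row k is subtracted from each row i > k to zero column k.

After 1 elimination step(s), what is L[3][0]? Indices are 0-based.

[col 0] pivot 10
  R1 -= 9*R0 → (0, 2, 0, 11)  (L[1][0] := 9)
  R2 -= 6*R0 → (0, 2, 8, 2)  (L[2][0] := 6)
  R3 -= 8*R0 → (0, 11, 4, 8)  (L[3][0] := 8)

L[3][0] = 8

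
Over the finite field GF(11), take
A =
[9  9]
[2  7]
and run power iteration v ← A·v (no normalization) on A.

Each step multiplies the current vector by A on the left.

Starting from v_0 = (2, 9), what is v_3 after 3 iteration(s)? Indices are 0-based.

v_3 = (1, 1)

v_0 = (2, 9).
v_1 = A·v_0 = (0, 1).
v_2 = A·v_1 = (9, 7).
v_3 = A·v_2 = (1, 1).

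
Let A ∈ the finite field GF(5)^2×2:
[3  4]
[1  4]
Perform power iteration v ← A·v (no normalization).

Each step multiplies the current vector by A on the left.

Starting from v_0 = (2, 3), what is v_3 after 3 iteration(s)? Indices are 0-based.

v_0 = (2, 3).
v_1 = A·v_0 = (3, 4).
v_2 = A·v_1 = (0, 4).
v_3 = A·v_2 = (1, 1).

v_3 = (1, 1)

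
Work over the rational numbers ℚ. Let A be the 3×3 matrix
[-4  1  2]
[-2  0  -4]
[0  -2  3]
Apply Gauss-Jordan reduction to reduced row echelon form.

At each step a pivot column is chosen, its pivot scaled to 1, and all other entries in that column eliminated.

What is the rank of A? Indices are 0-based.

pivot(0,0)=-4: scale R0 → (1, -1/4, -1/2)
  clear (1,0): R1 −= (-2)R0 → (0, -1/2, -5)
pivot(1,1)=-1/2: scale R1 → (0, 1, 10)
  clear (0,1): R0 −= (-1/4)R1 → (1, 0, 2)
  clear (2,1): R2 −= (-2)R1 → (0, 0, 23)
pivot(2,2)=23: scale R2 → (0, 0, 1)
  clear (0,2): R0 −= (2)R2 → (1, 0, 0)
  clear (1,2): R1 −= (10)R2 → (0, 1, 0)

rank = 3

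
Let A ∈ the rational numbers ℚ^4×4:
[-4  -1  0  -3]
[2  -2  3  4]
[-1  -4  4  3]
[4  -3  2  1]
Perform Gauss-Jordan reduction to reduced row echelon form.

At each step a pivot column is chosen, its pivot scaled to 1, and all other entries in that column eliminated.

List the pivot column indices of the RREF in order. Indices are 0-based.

step 1: normalize row 0 (÷-4) = (1, 1/4, 0, 3/4)
  row 1: subtract 2×row0 = (0, -5/2, 3, 5/2)
  row 2: subtract -1×row0 = (0, -15/4, 4, 15/4)
  row 3: subtract 4×row0 = (0, -4, 2, -2)
step 2: normalize row 1 (÷-5/2) = (0, 1, -6/5, -1)
  row 0: subtract 1/4×row1 = (1, 0, 3/10, 1)
  row 2: subtract -15/4×row1 = (0, 0, -1/2, 0)
  row 3: subtract -4×row1 = (0, 0, -14/5, -6)
step 3: normalize row 2 (÷-1/2) = (0, 0, 1, 0)
  row 0: subtract 3/10×row2 = (1, 0, 0, 1)
  row 1: subtract -6/5×row2 = (0, 1, 0, -1)
  row 3: subtract -14/5×row2 = (0, 0, 0, -6)
step 4: normalize row 3 (÷-6) = (0, 0, 0, 1)
  row 0: subtract 1×row3 = (1, 0, 0, 0)
  row 1: subtract -1×row3 = (0, 1, 0, 0)

pivot columns: 0, 1, 2, 3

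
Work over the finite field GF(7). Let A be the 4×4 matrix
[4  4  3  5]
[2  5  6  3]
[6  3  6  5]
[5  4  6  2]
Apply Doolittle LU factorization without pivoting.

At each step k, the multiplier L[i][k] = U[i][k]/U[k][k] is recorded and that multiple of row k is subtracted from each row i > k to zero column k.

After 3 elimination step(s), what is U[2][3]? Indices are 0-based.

U[2][3] = 5

k=0: U[0][0]=4
  eliminate (1,0): mult=4, new row 1: (0, 3, 1, 4); set L[1][0]=4
  eliminate (2,0): mult=5, new row 2: (0, 4, 5, 1); set L[2][0]=5
  eliminate (3,0): mult=3, new row 3: (0, 6, 4, 1); set L[3][0]=3
k=1: U[1][1]=3
  eliminate (2,1): mult=6, new row 2: (0, 0, 6, 5); set L[2][1]=6
  eliminate (3,1): mult=2, new row 3: (0, 0, 2, 0); set L[3][1]=2
k=2: U[2][2]=6
  eliminate (3,2): mult=5, new row 3: (0, 0, 0, 3); set L[3][2]=5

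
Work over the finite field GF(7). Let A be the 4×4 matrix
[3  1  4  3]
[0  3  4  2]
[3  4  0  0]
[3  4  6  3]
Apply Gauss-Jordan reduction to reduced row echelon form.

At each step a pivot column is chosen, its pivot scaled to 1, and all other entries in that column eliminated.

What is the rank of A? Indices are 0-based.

rank = 4

[1] R0 /= 3  ⇒  (1, 5, 6, 1)
     R2 -= 3·R0  ⇒  (0, 3, 3, 4)
     R3 -= 3·R0  ⇒  (0, 3, 2, 0)
[2] R1 /= 3  ⇒  (0, 1, 6, 3)
     R0 -= 5·R1  ⇒  (1, 0, 4, 0)
     R2 -= 3·R1  ⇒  (0, 0, 6, 2)
     R3 -= 3·R1  ⇒  (0, 0, 5, 5)
[3] R2 /= 6  ⇒  (0, 0, 1, 5)
     R0 -= 4·R2  ⇒  (1, 0, 0, 1)
     R1 -= 6·R2  ⇒  (0, 1, 0, 1)
     R3 -= 5·R2  ⇒  (0, 0, 0, 1)
[4] R3 /= 1  ⇒  (0, 0, 0, 1)
     R0 -= 1·R3  ⇒  (1, 0, 0, 0)
     R1 -= 1·R3  ⇒  (0, 1, 0, 0)
     R2 -= 5·R3  ⇒  (0, 0, 1, 0)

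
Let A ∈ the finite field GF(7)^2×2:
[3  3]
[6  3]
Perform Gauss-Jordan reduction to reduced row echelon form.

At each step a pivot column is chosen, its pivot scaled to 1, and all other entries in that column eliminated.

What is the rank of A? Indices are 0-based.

rank = 2

pivot(0,0)=3: scale R0 → (1, 1)
  clear (1,0): R1 −= (6)R0 → (0, 4)
pivot(1,1)=4: scale R1 → (0, 1)
  clear (0,1): R0 −= (1)R1 → (1, 0)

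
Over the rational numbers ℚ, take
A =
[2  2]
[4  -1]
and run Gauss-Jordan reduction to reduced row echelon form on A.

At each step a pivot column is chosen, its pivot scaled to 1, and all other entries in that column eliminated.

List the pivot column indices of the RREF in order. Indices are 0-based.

pivot columns: 0, 1

step 1: normalize row 0 (÷2) = (1, 1)
  row 1: subtract 4×row0 = (0, -5)
step 2: normalize row 1 (÷-5) = (0, 1)
  row 0: subtract 1×row1 = (1, 0)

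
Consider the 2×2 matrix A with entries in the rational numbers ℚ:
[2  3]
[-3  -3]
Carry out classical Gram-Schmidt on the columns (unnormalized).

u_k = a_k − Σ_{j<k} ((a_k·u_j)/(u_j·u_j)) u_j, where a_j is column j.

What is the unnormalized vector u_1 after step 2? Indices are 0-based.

u_1 = (9/13, 6/13)

Step 1: u_0 = a_0 = (2, -3).
Step 2: u_1 = a_1 − (15/13)·u_0 = (9/13, 6/13).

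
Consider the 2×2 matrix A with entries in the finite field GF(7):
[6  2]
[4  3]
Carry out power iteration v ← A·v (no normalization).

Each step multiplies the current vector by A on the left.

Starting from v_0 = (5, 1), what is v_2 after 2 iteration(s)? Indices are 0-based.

v_2 = (0, 1)

v_0 = (5, 1).
v_1 = A·v_0 = (4, 2).
v_2 = A·v_1 = (0, 1).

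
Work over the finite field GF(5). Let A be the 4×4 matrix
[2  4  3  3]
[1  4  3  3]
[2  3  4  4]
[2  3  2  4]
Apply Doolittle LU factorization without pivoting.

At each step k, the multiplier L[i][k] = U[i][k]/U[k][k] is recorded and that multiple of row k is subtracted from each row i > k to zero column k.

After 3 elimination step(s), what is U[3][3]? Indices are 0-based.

U[3][3] = 2

k=0: U[0][0]=2
  eliminate (1,0): mult=3, new row 1: (0, 2, 4, 4); set L[1][0]=3
  eliminate (2,0): mult=1, new row 2: (0, 4, 1, 1); set L[2][0]=1
  eliminate (3,0): mult=1, new row 3: (0, 4, 4, 1); set L[3][0]=1
k=1: U[1][1]=2
  eliminate (2,1): mult=2, new row 2: (0, 0, 3, 3); set L[2][1]=2
  eliminate (3,1): mult=2, new row 3: (0, 0, 1, 3); set L[3][1]=2
k=2: U[2][2]=3
  eliminate (3,2): mult=2, new row 3: (0, 0, 0, 2); set L[3][2]=2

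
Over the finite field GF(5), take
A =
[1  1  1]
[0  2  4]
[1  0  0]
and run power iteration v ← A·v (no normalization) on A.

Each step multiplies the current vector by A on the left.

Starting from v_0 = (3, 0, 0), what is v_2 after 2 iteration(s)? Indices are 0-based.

v_2 = (1, 2, 3)

v_0 = (3, 0, 0).
v_1 = A·v_0 = (3, 0, 3).
v_2 = A·v_1 = (1, 2, 3).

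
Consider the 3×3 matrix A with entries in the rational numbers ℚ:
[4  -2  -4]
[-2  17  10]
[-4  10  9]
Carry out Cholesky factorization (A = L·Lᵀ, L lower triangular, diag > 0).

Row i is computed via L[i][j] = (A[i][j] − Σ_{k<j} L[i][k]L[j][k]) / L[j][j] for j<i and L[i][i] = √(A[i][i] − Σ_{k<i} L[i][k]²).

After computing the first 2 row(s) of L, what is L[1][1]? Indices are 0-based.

Step 1: L[0][0] = √(4) = 2.
  L[1][0] = (-2) / L[0][0] = -1.
Step 2: L[1][1] = √(16) = 4.

L[1][1] = 4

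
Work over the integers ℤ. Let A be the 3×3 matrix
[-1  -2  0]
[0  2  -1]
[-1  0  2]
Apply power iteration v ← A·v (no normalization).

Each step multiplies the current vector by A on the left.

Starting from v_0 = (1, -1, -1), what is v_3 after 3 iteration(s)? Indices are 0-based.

v_0 = (1, -1, -1).
v_1 = A·v_0 = (1, -1, -3).
v_2 = A·v_1 = (1, 1, -7).
v_3 = A·v_2 = (-3, 9, -15).

v_3 = (-3, 9, -15)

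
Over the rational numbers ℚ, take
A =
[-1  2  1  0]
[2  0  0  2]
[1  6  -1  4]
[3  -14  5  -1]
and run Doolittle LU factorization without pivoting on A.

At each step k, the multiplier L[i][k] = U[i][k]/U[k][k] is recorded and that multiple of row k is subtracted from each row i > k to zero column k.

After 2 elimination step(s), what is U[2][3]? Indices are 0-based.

Step 1: pivot at (0,0) is -1.
  row1 ← row1 − (-2)·row0  ⇒  L[1][0]=-2, U row1=(0, 4, 2, 2)
  row2 ← row2 − (-1)·row0  ⇒  L[2][0]=-1, U row2=(0, 8, 0, 4)
  row3 ← row3 − (-3)·row0  ⇒  L[3][0]=-3, U row3=(0, -8, 8, -1)
Step 2: pivot at (1,1) is 4.
  row2 ← row2 − (2)·row1  ⇒  L[2][1]=2, U row2=(0, 0, -4, 0)
  row3 ← row3 − (-2)·row1  ⇒  L[3][1]=-2, U row3=(0, 0, 12, 3)

U[2][3] = 0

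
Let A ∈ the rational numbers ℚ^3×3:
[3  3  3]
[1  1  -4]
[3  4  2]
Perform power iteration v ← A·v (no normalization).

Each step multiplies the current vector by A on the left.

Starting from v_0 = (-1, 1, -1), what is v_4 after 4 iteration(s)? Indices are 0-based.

v_0 = (-1, 1, -1).
v_1 = A·v_0 = (-3, 4, -1).
v_2 = A·v_1 = (0, 5, 5).
v_3 = A·v_2 = (30, -15, 30).
v_4 = A·v_3 = (135, -105, 90).

v_4 = (135, -105, 90)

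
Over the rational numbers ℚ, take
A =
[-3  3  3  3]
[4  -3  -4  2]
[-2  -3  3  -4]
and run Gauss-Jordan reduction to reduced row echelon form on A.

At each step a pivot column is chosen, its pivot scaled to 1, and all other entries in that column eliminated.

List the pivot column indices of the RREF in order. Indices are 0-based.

pivot(0,0)=-3: scale R0 → (1, -1, -1, -1)
  clear (1,0): R1 −= (4)R0 → (0, 1, 0, 6)
  clear (2,0): R2 −= (-2)R0 → (0, -5, 1, -6)
pivot(1,1)=1: scale R1 → (0, 1, 0, 6)
  clear (0,1): R0 −= (-1)R1 → (1, 0, -1, 5)
  clear (2,1): R2 −= (-5)R1 → (0, 0, 1, 24)
pivot(2,2)=1: scale R2 → (0, 0, 1, 24)
  clear (0,2): R0 −= (-1)R2 → (1, 0, 0, 29)

pivot columns: 0, 1, 2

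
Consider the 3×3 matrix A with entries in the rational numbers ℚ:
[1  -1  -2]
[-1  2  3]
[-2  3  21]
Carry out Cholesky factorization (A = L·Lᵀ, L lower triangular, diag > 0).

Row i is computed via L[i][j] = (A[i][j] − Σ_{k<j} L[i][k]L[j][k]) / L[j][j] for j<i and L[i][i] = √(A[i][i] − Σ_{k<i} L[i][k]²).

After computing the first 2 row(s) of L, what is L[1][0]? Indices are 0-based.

L[1][0] = -1

Step 1: L[0][0] = √(1) = 1.
  L[1][0] = (-1) / L[0][0] = -1.
Step 2: L[1][1] = √(1) = 1.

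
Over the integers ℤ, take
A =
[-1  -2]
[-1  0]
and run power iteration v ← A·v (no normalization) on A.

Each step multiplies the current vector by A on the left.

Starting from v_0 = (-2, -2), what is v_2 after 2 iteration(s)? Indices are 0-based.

v_2 = (-10, -6)

v_0 = (-2, -2).
v_1 = A·v_0 = (6, 2).
v_2 = A·v_1 = (-10, -6).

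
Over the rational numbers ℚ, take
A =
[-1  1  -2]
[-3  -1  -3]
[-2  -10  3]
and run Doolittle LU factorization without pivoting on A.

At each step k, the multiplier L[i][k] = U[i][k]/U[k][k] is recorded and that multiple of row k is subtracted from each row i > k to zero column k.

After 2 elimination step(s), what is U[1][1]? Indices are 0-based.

U[1][1] = -4

[col 0] pivot -1
  R1 -= 3*R0 → (0, -4, 3)  (L[1][0] := 3)
  R2 -= 2*R0 → (0, -12, 7)  (L[2][0] := 2)
[col 1] pivot -4
  R2 -= 3*R1 → (0, 0, -2)  (L[2][1] := 3)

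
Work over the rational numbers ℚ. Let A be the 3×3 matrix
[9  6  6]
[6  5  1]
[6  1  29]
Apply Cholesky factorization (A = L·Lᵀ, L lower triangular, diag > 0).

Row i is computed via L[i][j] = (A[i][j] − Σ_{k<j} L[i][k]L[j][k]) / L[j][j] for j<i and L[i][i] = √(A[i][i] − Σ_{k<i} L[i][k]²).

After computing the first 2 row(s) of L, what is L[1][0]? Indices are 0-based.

L[1][0] = 2

Step 1: L[0][0] = √(9) = 3.
  L[1][0] = (6) / L[0][0] = 2.
Step 2: L[1][1] = √(1) = 1.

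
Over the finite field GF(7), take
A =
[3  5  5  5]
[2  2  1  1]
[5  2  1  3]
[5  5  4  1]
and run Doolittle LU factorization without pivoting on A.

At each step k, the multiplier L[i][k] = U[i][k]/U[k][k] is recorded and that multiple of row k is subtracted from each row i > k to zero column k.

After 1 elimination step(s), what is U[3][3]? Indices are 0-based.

U[3][3] = 2

k=0: U[0][0]=3
  eliminate (1,0): mult=3, new row 1: (0, 1, 0, 0); set L[1][0]=3
  eliminate (2,0): mult=4, new row 2: (0, 3, 2, 4); set L[2][0]=4
  eliminate (3,0): mult=4, new row 3: (0, 6, 5, 2); set L[3][0]=4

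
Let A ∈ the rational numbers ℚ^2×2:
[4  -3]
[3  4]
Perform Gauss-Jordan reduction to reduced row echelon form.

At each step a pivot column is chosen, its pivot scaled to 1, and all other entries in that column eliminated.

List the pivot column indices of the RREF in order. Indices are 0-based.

pivot columns: 0, 1

[1] R0 /= 4  ⇒  (1, -3/4)
     R1 -= 3·R0  ⇒  (0, 25/4)
[2] R1 /= 25/4  ⇒  (0, 1)
     R0 -= -3/4·R1  ⇒  (1, 0)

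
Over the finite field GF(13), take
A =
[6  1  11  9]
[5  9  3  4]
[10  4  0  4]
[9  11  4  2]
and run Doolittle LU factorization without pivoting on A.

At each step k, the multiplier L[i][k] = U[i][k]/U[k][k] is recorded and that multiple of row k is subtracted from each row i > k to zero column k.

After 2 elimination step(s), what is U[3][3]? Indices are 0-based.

U[3][3] = 0

[col 0] pivot 6
  R1 -= 3*R0 → (0, 6, 9, 3)  (L[1][0] := 3)
  R2 -= 6*R0 → (0, 11, 12, 2)  (L[2][0] := 6)
  R3 -= 8*R0 → (0, 3, 7, 8)  (L[3][0] := 8)
[col 1] pivot 6
  R2 -= 4*R1 → (0, 0, 2, 3)  (L[2][1] := 4)
  R3 -= 7*R1 → (0, 0, 9, 0)  (L[3][1] := 7)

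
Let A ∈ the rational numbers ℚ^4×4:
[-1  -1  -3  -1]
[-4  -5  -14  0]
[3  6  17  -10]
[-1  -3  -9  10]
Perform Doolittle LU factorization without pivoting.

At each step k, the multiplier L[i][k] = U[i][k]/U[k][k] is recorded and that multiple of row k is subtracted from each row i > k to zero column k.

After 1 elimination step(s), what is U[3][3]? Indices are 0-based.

Step 1: pivot at (0,0) is -1.
  row1 ← row1 − (4)·row0  ⇒  L[1][0]=4, U row1=(0, -1, -2, 4)
  row2 ← row2 − (-3)·row0  ⇒  L[2][0]=-3, U row2=(0, 3, 8, -13)
  row3 ← row3 − (1)·row0  ⇒  L[3][0]=1, U row3=(0, -2, -6, 11)

U[3][3] = 11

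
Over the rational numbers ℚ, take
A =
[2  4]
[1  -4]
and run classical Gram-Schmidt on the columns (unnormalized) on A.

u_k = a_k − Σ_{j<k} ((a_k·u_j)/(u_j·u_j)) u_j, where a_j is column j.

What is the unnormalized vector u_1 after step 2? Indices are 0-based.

Step 1: u_0 = a_0 = (2, 1).
Step 2: u_1 = a_1 − (4/5)·u_0 = (12/5, -24/5).

u_1 = (12/5, -24/5)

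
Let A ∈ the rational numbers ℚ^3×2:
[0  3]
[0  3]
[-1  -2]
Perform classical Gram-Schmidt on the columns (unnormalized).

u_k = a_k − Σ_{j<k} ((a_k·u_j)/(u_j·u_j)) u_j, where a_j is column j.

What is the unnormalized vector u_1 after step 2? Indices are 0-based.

Step 1: u_0 = a_0 = (0, 0, -1).
Step 2: u_1 = a_1 − (2)·u_0 = (3, 3, 0).

u_1 = (3, 3, 0)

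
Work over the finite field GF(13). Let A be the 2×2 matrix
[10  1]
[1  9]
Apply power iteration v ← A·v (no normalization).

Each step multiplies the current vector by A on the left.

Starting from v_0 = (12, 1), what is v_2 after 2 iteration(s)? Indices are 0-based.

v_0 = (12, 1).
v_1 = A·v_0 = (4, 8).
v_2 = A·v_1 = (9, 11).

v_2 = (9, 11)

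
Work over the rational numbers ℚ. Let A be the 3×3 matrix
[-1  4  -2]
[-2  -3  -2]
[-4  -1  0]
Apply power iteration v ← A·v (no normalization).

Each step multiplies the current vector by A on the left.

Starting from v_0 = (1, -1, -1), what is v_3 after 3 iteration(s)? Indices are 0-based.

v_3 = (-27, -69, -87)

v_0 = (1, -1, -1).
v_1 = A·v_0 = (-3, 3, -3).
v_2 = A·v_1 = (21, 3, 9).
v_3 = A·v_2 = (-27, -69, -87).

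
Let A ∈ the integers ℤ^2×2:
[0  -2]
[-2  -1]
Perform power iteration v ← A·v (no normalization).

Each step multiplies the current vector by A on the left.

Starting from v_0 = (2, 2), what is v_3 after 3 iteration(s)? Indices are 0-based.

v_0 = (2, 2).
v_1 = A·v_0 = (-4, -6).
v_2 = A·v_1 = (12, 14).
v_3 = A·v_2 = (-28, -38).

v_3 = (-28, -38)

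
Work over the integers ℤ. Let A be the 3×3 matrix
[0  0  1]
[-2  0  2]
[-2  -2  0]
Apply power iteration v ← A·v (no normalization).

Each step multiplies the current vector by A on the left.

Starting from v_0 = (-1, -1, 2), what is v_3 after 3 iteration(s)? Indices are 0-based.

v_0 = (-1, -1, 2).
v_1 = A·v_0 = (2, 6, 4).
v_2 = A·v_1 = (4, 4, -16).
v_3 = A·v_2 = (-16, -40, -16).

v_3 = (-16, -40, -16)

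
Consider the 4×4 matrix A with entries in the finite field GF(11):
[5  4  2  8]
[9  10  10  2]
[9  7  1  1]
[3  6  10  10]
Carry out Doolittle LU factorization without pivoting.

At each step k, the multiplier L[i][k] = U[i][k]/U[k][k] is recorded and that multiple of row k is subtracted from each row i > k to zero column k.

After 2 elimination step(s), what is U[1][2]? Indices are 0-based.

k=0: U[0][0]=5
  eliminate (1,0): mult=4, new row 1: (0, 5, 2, 3); set L[1][0]=4
  eliminate (2,0): mult=4, new row 2: (0, 2, 4, 2); set L[2][0]=4
  eliminate (3,0): mult=5, new row 3: (0, 8, 0, 3); set L[3][0]=5
k=1: U[1][1]=5
  eliminate (2,1): mult=7, new row 2: (0, 0, 1, 3); set L[2][1]=7
  eliminate (3,1): mult=6, new row 3: (0, 0, 10, 7); set L[3][1]=6

U[1][2] = 2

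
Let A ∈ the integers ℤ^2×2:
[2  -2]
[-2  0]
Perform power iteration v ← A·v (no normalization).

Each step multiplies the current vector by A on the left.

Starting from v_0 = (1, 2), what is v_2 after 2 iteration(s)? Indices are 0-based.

v_0 = (1, 2).
v_1 = A·v_0 = (-2, -2).
v_2 = A·v_1 = (0, 4).

v_2 = (0, 4)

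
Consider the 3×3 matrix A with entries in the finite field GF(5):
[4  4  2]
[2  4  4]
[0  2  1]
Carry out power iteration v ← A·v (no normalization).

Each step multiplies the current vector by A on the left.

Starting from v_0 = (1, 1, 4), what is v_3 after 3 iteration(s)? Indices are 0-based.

v_0 = (1, 1, 4).
v_1 = A·v_0 = (1, 2, 1).
v_2 = A·v_1 = (4, 4, 0).
v_3 = A·v_2 = (2, 4, 3).

v_3 = (2, 4, 3)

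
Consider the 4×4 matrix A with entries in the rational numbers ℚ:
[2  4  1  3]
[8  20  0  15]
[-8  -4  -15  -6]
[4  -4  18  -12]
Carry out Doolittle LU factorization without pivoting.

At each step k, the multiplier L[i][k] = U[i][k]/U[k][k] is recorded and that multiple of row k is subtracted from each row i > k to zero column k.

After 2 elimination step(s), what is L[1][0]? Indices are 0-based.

L[1][0] = 4

k=0: U[0][0]=2
  eliminate (1,0): mult=4, new row 1: (0, 4, -4, 3); set L[1][0]=4
  eliminate (2,0): mult=-4, new row 2: (0, 12, -11, 6); set L[2][0]=-4
  eliminate (3,0): mult=2, new row 3: (0, -12, 16, -18); set L[3][0]=2
k=1: U[1][1]=4
  eliminate (2,1): mult=3, new row 2: (0, 0, 1, -3); set L[2][1]=3
  eliminate (3,1): mult=-3, new row 3: (0, 0, 4, -9); set L[3][1]=-3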